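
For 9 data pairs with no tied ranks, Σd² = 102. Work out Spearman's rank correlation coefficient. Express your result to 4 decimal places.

0.1500

ρ = 1 − 6Σd² / [n(n²−1)] = 1 − 6×102 / (9×80)
  = 1 − 612/720 = 1 − 0.85000 ≈ 0.1500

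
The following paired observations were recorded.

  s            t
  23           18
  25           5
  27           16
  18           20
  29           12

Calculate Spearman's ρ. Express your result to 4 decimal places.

Rank s: 2, 3, 4, 1, 5
Rank t: 4, 1, 3, 5, 2
d = rank(s) − rank(t): -2, 2, 1, -4, 3; Σd² = 34
ρ = 1 − 6Σd² / [n(n²−1)] = 1 − 6×34 / (5×24) = 1 − 204/120 ≈ -0.7000

-0.7000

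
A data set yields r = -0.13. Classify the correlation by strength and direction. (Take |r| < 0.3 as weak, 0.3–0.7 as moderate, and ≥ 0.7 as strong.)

r = -0.13 < 0 so the relationship is negative.
|r| = 0.13, which falls in the weak range.

weak negative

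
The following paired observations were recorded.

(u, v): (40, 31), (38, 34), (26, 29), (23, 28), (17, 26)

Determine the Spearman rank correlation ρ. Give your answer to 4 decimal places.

Rank u: 5, 4, 3, 2, 1
Rank v: 4, 5, 3, 2, 1
d = rank(u) − rank(v): 1, -1, 0, 0, 0; Σd² = 2
ρ = 1 − 6Σd² / [n(n²−1)] = 1 − 6×2 / (5×24) = 1 − 12/120 ≈ 0.9000

0.9000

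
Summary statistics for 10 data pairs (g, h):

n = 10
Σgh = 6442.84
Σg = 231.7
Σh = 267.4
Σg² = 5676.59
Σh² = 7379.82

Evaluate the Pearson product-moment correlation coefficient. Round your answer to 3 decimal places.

0.929

r = (nΣgh − ΣgΣh) / √[(nΣg² − (Σg)²)(nΣh² − (Σh)²)]
Numerator: 10×6442.84 − 231.7×267.4 = 2471.82
Denominator: √[(56765.9 − 53684.89)(73798.2 − 71502.76)] = √[3081.01 × 2295.44] = 2659.3747
r = 2471.82 / 2659.3747 ≈ 0.929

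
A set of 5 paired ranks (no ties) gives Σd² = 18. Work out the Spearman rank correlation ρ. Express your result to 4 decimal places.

ρ = 1 − 6Σd² / [n(n²−1)] = 1 − 6×18 / (5×24)
  = 1 − 108/120 = 1 − 0.90000 ≈ 0.1000

0.1000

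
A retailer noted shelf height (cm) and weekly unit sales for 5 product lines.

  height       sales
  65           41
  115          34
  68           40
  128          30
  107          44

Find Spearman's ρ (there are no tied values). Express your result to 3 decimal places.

Rank height: 1, 4, 2, 5, 3
Rank sales: 4, 2, 3, 1, 5
d = rank(height) − rank(sales): -3, 2, -1, 4, -2; Σd² = 34
ρ = 1 − 6Σd² / [n(n²−1)] = 1 − 6×34 / (5×24) = 1 − 204/120 ≈ -0.700

-0.700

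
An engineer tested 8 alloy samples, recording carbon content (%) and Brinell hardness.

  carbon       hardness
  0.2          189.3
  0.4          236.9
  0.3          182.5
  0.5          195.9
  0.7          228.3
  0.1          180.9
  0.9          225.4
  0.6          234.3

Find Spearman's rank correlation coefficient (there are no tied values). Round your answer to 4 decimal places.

0.6429

Rank carbon: 2, 4, 3, 5, 7, 1, 8, 6
Rank hardness: 3, 8, 2, 4, 6, 1, 5, 7
d = rank(carbon) − rank(hardness): -1, -4, 1, 1, 1, 0, 3, -1; Σd² = 30
ρ = 1 − 6Σd² / [n(n²−1)] = 1 − 6×30 / (8×63) = 1 − 180/504 ≈ 0.6429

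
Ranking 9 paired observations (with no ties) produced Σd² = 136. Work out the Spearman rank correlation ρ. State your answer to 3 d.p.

-0.133

ρ = 1 − 6Σd² / [n(n²−1)] = 1 − 6×136 / (9×80)
  = 1 − 816/720 = 1 − 1.1333 ≈ -0.133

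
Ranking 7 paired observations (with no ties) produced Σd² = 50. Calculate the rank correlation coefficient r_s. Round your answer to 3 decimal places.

0.107

ρ = 1 − 6Σd² / [n(n²−1)] = 1 − 6×50 / (7×48)
  = 1 − 300/336 = 1 − 0.8929 ≈ 0.107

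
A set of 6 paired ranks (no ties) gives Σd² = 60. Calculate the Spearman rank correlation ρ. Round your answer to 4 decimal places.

ρ = 1 − 6Σd² / [n(n²−1)] = 1 − 6×60 / (6×35)
  = 1 − 360/210 = 1 − 1.71429 ≈ -0.7143

-0.7143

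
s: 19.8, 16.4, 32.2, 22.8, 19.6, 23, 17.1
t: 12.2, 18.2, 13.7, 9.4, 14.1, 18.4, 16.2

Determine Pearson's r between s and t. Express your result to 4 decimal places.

-0.2980

n = 7, Σs = 150.9, Σt = 102.2, Σs² = 3423.25, Σt² = 1555.94, Σst = 2172.08
nΣst − ΣsΣt = 15204.56 − 15421.98 = -217.42
nΣs² − (Σs)² = 23962.75 − 22770.81 = 1191.94; nΣt² − (Σt)² = 10891.58 − 10444.84 = 446.74
r = -217.42 / √(1191.94 × 446.74) = -217.42 / 729.7173 ≈ -0.2980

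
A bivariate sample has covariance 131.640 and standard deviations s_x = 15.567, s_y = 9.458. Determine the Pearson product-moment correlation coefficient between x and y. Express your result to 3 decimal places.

r = Cov(x,y) / (s_x · s_y) = 131.640 / (15.567 × 9.458)
  = 131.640 / 147.2327 ≈ 0.894

0.894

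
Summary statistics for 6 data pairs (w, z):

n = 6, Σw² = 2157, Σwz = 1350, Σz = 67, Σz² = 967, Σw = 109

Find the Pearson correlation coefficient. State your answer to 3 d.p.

0.675

r = (nΣwz − ΣwΣz) / √[(nΣw² − (Σw)²)(nΣz² − (Σz)²)]
Numerator: 6×1350 − 109×67 = 797
Denominator: √[(12942 − 11881)(5802 − 4489)] = √[1061 × 1313] = 1180.2936
r = 797 / 1180.2936 ≈ 0.675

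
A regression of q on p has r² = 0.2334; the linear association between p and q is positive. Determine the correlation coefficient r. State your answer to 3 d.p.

0.483

|r| = √0.2334 = 0.483
The association is positive, so r = 0.483.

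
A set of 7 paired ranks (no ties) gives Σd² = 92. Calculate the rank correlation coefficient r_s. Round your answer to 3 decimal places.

ρ = 1 − 6Σd² / [n(n²−1)] = 1 − 6×92 / (7×48)
  = 1 − 552/336 = 1 − 1.6429 ≈ -0.643

-0.643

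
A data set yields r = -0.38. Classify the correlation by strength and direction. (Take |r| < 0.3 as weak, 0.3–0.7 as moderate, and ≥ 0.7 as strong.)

r = -0.38 < 0 so the relationship is negative.
|r| = 0.38, which falls in the moderate range.

moderate negative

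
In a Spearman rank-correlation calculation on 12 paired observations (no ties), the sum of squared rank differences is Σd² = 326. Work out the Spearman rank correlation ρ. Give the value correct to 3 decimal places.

-0.140

ρ = 1 − 6Σd² / [n(n²−1)] = 1 − 6×326 / (12×143)
  = 1 − 1956/1716 = 1 − 1.1399 ≈ -0.140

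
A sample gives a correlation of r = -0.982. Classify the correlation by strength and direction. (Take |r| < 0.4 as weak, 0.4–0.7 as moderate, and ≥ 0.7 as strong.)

r = -0.982 < 0 so the relationship is negative.
|r| = 0.982, which falls in the strong range.

strong negative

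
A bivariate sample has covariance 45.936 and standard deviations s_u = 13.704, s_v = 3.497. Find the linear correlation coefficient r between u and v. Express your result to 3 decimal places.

0.959

r = Cov(u,v) / (s_u · s_v) = 45.936 / (13.704 × 3.497)
  = 45.936 / 47.9229 ≈ 0.959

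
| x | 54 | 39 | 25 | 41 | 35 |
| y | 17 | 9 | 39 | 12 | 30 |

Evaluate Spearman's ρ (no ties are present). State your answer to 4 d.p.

-0.6000

Rank x: 5, 3, 1, 4, 2
Rank y: 3, 1, 5, 2, 4
d = rank(x) − rank(y): 2, 2, -4, 2, -2; Σd² = 32
ρ = 1 − 6Σd² / [n(n²−1)] = 1 − 6×32 / (5×24) = 1 − 192/120 ≈ -0.6000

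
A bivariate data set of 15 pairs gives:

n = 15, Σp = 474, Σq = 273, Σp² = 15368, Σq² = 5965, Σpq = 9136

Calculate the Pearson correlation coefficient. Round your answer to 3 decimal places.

0.817

r = (nΣpq − ΣpΣq) / √[(nΣp² − (Σp)²)(nΣq² − (Σq)²)]
Numerator: 15×9136 − 474×273 = 7638
Denominator: √[(230520 − 224676)(89475 − 74529)] = √[5844 × 14946] = 9345.8239
r = 7638 / 9345.8239 ≈ 0.817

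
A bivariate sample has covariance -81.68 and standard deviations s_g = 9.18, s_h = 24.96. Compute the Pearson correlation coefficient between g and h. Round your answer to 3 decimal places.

r = Cov(g,h) / (s_g · s_h) = -81.68 / (9.18 × 24.96)
  = -81.68 / 229.1328 ≈ -0.356

-0.356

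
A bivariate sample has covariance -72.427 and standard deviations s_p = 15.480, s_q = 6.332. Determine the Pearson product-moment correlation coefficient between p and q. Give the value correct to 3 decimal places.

-0.739

r = Cov(p,q) / (s_p · s_q) = -72.427 / (15.480 × 6.332)
  = -72.427 / 98.0194 ≈ -0.739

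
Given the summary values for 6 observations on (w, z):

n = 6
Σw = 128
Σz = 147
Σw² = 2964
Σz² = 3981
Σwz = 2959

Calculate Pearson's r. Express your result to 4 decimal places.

r = (nΣwz − ΣwΣz) / √[(nΣw² − (Σw)²)(nΣz² − (Σz)²)]
Numerator: 6×2959 − 128×147 = -1062
Denominator: √[(17784 − 16384)(23886 − 21609)] = √[1400 × 2277] = 1785.4411
r = -1062 / 1785.4411 ≈ -0.5948

-0.5948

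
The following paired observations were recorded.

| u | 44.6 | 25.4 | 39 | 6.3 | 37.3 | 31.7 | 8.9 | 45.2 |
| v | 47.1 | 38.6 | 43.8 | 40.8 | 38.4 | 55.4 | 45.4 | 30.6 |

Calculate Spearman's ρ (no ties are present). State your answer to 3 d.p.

-0.190

Rank u: 7, 3, 6, 1, 5, 4, 2, 8
Rank v: 7, 3, 5, 4, 2, 8, 6, 1
d = rank(u) − rank(v): 0, 0, 1, -3, 3, -4, -4, 7; Σd² = 100
ρ = 1 − 6Σd² / [n(n²−1)] = 1 − 6×100 / (8×63) = 1 − 600/504 ≈ -0.190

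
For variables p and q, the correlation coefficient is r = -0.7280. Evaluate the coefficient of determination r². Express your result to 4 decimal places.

r² = (-0.7280)² = 0.5300

0.5300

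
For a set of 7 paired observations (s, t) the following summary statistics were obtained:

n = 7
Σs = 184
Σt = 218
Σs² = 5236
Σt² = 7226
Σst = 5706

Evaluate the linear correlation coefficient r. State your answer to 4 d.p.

-0.0581

r = (nΣst − ΣsΣt) / √[(nΣs² − (Σs)²)(nΣt² − (Σt)²)]
Numerator: 7×5706 − 184×218 = -170
Denominator: √[(36652 − 33856)(50582 − 47524)] = √[2796 × 3058] = 2924.0670
r = -170 / 2924.0670 ≈ -0.0581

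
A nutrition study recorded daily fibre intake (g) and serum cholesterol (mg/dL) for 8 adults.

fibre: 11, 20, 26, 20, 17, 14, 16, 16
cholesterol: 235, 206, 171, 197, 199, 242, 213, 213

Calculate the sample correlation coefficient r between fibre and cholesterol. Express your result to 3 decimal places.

-0.919

n = 8, Σx = 140, Σy = 1676, Σx² = 2594, Σy² = 354614, Σxy = 28678
nΣxy − ΣxΣy = 229424 − 234640 = -5216
nΣx² − (Σx)² = 20752 − 19600 = 1152; nΣy² − (Σy)² = 2836912 − 2808976 = 27936
r = -5216 / √(1152 × 27936) = -5216 / 5672.9421 ≈ -0.919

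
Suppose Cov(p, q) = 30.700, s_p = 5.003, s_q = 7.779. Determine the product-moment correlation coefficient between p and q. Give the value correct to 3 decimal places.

r = Cov(p,q) / (s_p · s_q) = 30.700 / (5.003 × 7.779)
  = 30.700 / 38.9183 ≈ 0.789

0.789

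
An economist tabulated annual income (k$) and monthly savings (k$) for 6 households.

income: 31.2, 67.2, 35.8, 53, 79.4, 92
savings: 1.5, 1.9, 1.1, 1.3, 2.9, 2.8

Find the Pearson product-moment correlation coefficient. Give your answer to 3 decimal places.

n = 6, Σx = 358.6, Σy = 11.5, Σx² = 24348.28, Σy² = 25.01, Σxy = 770.62
nΣxy − ΣxΣy = 4623.72 − 4123.9 = 499.82
nΣx² − (Σx)² = 146089.68 − 128593.96 = 17495.72; nΣy² − (Σy)² = 150.06 − 132.25 = 17.81
r = 499.82 / √(17495.72 × 17.81) = 499.82 / 558.2103 ≈ 0.895

0.895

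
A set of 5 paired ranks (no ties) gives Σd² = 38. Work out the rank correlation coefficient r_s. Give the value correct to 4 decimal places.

-0.9000

ρ = 1 − 6Σd² / [n(n²−1)] = 1 − 6×38 / (5×24)
  = 1 − 228/120 = 1 − 1.90000 ≈ -0.9000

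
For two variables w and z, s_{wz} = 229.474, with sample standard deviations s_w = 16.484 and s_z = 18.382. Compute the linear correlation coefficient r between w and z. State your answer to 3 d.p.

0.757

r = Cov(w,z) / (s_w · s_z) = 229.474 / (16.484 × 18.382)
  = 229.474 / 303.0089 ≈ 0.757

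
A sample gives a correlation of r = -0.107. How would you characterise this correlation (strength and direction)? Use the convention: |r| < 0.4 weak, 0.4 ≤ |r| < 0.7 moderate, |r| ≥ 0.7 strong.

r = -0.107 < 0 so the relationship is negative.
|r| = 0.107, which falls in the weak range.

weak negative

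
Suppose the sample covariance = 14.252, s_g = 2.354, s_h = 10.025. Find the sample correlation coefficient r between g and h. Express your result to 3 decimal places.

0.604

r = Cov(g,h) / (s_g · s_h) = 14.252 / (2.354 × 10.025)
  = 14.252 / 23.5989 ≈ 0.604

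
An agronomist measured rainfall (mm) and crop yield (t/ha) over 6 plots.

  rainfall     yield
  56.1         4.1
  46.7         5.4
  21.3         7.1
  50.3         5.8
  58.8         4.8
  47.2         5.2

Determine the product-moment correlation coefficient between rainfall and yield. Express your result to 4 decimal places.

n = 6, Σx = 280.4, Σy = 32.4, Σx² = 13997.16, Σy² = 180.1, Σxy = 1452.84
nΣxy − ΣxΣy = 8717.04 − 9084.96 = -367.92
nΣx² − (Σx)² = 83982.96 − 78624.16 = 5358.8; nΣy² − (Σy)² = 1080.6 − 1049.76 = 30.84
r = -367.92 / √(5358.8 × 30.84) = -367.92 / 406.5285 ≈ -0.9050

-0.9050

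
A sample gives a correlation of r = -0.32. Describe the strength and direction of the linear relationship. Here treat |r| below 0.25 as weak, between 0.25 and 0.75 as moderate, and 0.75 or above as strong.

r = -0.32 < 0 so the relationship is negative.
|r| = 0.32, which falls in the moderate range.

moderate negative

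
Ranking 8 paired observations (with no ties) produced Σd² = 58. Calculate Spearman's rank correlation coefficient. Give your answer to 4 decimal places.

0.3095

ρ = 1 − 6Σd² / [n(n²−1)] = 1 − 6×58 / (8×63)
  = 1 − 348/504 = 1 − 0.69048 ≈ 0.3095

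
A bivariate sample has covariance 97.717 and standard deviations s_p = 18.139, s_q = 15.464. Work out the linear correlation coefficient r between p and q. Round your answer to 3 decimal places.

0.348

r = Cov(p,q) / (s_p · s_q) = 97.717 / (18.139 × 15.464)
  = 97.717 / 280.5015 ≈ 0.348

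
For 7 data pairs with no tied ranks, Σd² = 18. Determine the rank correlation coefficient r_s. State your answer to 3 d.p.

0.679

ρ = 1 − 6Σd² / [n(n²−1)] = 1 − 6×18 / (7×48)
  = 1 − 108/336 = 1 − 0.3214 ≈ 0.679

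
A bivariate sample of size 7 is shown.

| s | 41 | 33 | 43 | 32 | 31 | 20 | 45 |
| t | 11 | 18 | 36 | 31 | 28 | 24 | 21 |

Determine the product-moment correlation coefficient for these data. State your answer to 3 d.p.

-0.084

n = 7, Σs = 245, Σt = 169, Σs² = 9029, Σt² = 4503, Σst = 5878
nΣst − ΣsΣt = 41146 − 41405 = -259
nΣs² − (Σs)² = 63203 − 60025 = 3178; nΣt² − (Σt)² = 31521 − 28561 = 2960
r = -259 / √(3178 × 2960) = -259 / 3067.0637 ≈ -0.084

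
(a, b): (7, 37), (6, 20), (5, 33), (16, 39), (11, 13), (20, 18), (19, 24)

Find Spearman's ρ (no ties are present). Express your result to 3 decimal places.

Rank a: 3, 2, 1, 5, 4, 7, 6
Rank b: 6, 3, 5, 7, 1, 2, 4
d = rank(a) − rank(b): -3, -1, -4, -2, 3, 5, 2; Σd² = 68
ρ = 1 − 6Σd² / [n(n²−1)] = 1 − 6×68 / (7×48) = 1 − 408/336 ≈ -0.214

-0.214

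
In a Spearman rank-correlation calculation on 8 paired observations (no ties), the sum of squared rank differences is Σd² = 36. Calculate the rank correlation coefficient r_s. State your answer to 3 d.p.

ρ = 1 − 6Σd² / [n(n²−1)] = 1 − 6×36 / (8×63)
  = 1 − 216/504 = 1 − 0.4286 ≈ 0.571

0.571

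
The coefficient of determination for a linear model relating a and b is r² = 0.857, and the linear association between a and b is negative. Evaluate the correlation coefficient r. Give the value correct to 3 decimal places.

|r| = √0.857 = 0.926
The association is negative, so r = −0.926.

-0.926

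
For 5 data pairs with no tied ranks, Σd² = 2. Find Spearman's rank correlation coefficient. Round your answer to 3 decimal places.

ρ = 1 − 6Σd² / [n(n²−1)] = 1 − 6×2 / (5×24)
  = 1 − 12/120 = 1 − 0.1000 ≈ 0.900

0.900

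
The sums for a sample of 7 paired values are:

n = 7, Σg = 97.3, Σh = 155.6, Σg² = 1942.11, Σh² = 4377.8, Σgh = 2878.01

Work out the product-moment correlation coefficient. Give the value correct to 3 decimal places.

r = (nΣgh − ΣgΣh) / √[(nΣg² − (Σg)²)(nΣh² − (Σh)²)]
Numerator: 7×2878.01 − 97.3×155.6 = 5006.19
Denominator: √[(13594.77 − 9467.29)(30644.6 − 24211.36)] = √[4127.48 × 6433.24] = 5152.9671
r = 5006.19 / 5152.9671 ≈ 0.972

0.972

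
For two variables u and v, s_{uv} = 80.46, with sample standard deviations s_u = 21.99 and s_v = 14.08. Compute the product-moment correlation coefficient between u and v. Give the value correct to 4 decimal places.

0.2599

r = Cov(u,v) / (s_u · s_v) = 80.46 / (21.99 × 14.08)
  = 80.46 / 309.6192 ≈ 0.2599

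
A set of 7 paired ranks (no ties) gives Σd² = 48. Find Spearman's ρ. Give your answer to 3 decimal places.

ρ = 1 − 6Σd² / [n(n²−1)] = 1 − 6×48 / (7×48)
  = 1 − 288/336 = 1 − 0.8571 ≈ 0.143

0.143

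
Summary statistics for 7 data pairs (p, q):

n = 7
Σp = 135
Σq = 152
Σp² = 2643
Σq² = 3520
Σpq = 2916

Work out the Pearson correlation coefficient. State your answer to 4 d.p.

-0.1659

r = (nΣpq − ΣpΣq) / √[(nΣp² − (Σp)²)(nΣq² − (Σq)²)]
Numerator: 7×2916 − 135×152 = -108
Denominator: √[(18501 − 18225)(24640 − 23104)] = √[276 × 1536] = 651.1037
r = -108 / 651.1037 ≈ -0.1659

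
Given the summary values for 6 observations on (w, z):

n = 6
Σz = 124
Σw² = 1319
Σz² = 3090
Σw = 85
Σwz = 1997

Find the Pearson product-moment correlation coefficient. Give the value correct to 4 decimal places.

0.9766

r = (nΣwz − ΣwΣz) / √[(nΣw² − (Σw)²)(nΣz² − (Σz)²)]
Numerator: 6×1997 − 85×124 = 1442
Denominator: √[(7914 − 7225)(18540 − 15376)] = √[689 × 3164] = 1476.4810
r = 1442 / 1476.4810 ≈ 0.9766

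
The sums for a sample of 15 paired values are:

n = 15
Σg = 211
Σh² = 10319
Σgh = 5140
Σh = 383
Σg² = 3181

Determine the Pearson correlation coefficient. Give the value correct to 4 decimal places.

-0.7302

r = (nΣgh − ΣgΣh) / √[(nΣg² − (Σg)²)(nΣh² − (Σh)²)]
Numerator: 15×5140 − 211×383 = -3713
Denominator: √[(47715 − 44521)(154785 − 146689)] = √[3194 × 8096] = 5085.1376
r = -3713 / 5085.1376 ≈ -0.7302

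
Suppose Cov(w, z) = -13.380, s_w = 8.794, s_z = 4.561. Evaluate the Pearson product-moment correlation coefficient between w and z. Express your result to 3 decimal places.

-0.334

r = Cov(w,z) / (s_w · s_z) = -13.380 / (8.794 × 4.561)
  = -13.380 / 40.1094 ≈ -0.334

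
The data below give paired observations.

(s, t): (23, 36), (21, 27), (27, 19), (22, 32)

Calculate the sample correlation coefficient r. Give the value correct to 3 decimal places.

n = 4, Σs = 93, Σt = 114, Σs² = 2183, Σt² = 3410, Σst = 2612
nΣst − ΣsΣt = 10448 − 10602 = -154
nΣs² − (Σs)² = 8732 − 8649 = 83; nΣt² − (Σt)² = 13640 − 12996 = 644
r = -154 / √(83 × 644) = -154 / 231.1969 ≈ -0.666

-0.666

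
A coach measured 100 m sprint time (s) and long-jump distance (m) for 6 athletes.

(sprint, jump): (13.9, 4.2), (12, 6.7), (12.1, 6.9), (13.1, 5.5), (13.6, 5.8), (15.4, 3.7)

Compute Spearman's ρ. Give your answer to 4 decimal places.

-0.8857

Rank sprint: 5, 1, 2, 3, 4, 6
Rank jump: 2, 5, 6, 3, 4, 1
d = rank(sprint) − rank(jump): 3, -4, -4, 0, 0, 5; Σd² = 66
ρ = 1 − 6Σd² / [n(n²−1)] = 1 − 6×66 / (6×35) = 1 − 396/210 ≈ -0.8857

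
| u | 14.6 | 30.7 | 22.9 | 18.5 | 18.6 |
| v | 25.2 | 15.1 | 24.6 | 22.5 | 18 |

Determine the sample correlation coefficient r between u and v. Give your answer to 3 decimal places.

-0.687

n = 5, Σu = 105.3, Σv = 105.4, Σu² = 2368.27, Σv² = 2298.46, Σuv = 2145.88
nΣuv − ΣuΣv = 10729.4 − 11098.62 = -369.22
nΣu² − (Σu)² = 11841.35 − 11088.09 = 753.26; nΣv² − (Σv)² = 11492.3 − 11109.16 = 383.14
r = -369.22 / √(753.26 × 383.14) = -369.22 / 537.2188 ≈ -0.687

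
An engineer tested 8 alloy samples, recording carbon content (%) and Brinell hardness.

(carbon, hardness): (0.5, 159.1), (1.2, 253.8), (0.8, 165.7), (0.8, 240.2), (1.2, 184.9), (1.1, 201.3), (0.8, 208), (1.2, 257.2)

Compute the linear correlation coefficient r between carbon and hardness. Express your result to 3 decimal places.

n = 8, Σx = 7.6, Σy = 1670.2, Σx² = 7.7, Σy² = 359005.32, Σxy = 1627.18
nΣxy − ΣxΣy = 13017.44 − 12693.52 = 323.92
nΣx² − (Σx)² = 61.6 − 57.76 = 3.84; nΣy² − (Σy)² = 2872042.56 − 2789568.04 = 82474.52
r = 323.92 / √(3.84 × 82474.52) = 323.92 / 562.7630 ≈ 0.576

0.576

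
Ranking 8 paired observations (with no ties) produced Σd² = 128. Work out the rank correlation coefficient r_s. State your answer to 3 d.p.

-0.524

ρ = 1 − 6Σd² / [n(n²−1)] = 1 − 6×128 / (8×63)
  = 1 − 768/504 = 1 − 1.5238 ≈ -0.524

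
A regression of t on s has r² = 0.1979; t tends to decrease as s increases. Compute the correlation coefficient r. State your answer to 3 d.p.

|r| = √0.1979 = 0.445
The association is negative, so r = −0.445.

-0.445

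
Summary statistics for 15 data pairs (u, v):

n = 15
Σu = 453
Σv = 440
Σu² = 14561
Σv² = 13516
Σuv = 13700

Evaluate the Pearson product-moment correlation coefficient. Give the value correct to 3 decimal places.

r = (nΣuv − ΣuΣv) / √[(nΣu² − (Σu)²)(nΣv² − (Σv)²)]
Numerator: 15×13700 − 453×440 = 6180
Denominator: √[(218415 − 205209)(202740 − 193600)] = √[13206 × 9140] = 10986.4844
r = 6180 / 10986.4844 ≈ 0.563

0.563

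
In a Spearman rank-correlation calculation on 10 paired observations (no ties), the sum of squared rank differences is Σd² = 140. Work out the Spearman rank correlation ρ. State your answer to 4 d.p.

0.1515

ρ = 1 − 6Σd² / [n(n²−1)] = 1 − 6×140 / (10×99)
  = 1 − 840/990 = 1 − 0.84848 ≈ 0.1515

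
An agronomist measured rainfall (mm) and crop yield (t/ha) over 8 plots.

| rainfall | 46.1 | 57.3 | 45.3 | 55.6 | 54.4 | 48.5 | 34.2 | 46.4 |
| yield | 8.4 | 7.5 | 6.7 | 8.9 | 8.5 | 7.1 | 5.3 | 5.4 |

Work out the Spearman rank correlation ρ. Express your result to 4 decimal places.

0.6905

Rank rainfall: 3, 8, 2, 7, 6, 5, 1, 4
Rank yield: 6, 5, 3, 8, 7, 4, 1, 2
d = rank(rainfall) − rank(yield): -3, 3, -1, -1, -1, 1, 0, 2; Σd² = 26
ρ = 1 − 6Σd² / [n(n²−1)] = 1 − 6×26 / (8×63) = 1 − 156/504 ≈ 0.6905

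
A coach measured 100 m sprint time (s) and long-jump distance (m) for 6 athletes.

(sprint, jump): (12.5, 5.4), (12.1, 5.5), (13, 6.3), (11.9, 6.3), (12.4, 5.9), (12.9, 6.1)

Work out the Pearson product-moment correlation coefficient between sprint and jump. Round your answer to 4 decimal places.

0.2401

n = 6, Σx = 74.8, Σy = 35.5, Σx² = 933.44, Σy² = 210.81, Σxy = 442.77
nΣxy − ΣxΣy = 2656.62 − 2655.4 = 1.22
nΣx² − (Σx)² = 5600.64 − 5595.04 = 5.6; nΣy² − (Σy)² = 1264.86 − 1260.25 = 4.61
r = 1.22 / √(5.6 × 4.61) = 1.22 / 5.0809 ≈ 0.2401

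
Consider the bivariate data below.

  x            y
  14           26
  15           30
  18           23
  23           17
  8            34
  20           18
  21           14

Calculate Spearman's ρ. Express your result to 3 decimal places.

Rank x: 2, 3, 4, 7, 1, 5, 6
Rank y: 5, 6, 4, 2, 7, 3, 1
d = rank(x) − rank(y): -3, -3, 0, 5, -6, 2, 5; Σd² = 108
ρ = 1 − 6Σd² / [n(n²−1)] = 1 − 6×108 / (7×48) = 1 − 648/336 ≈ -0.929

-0.929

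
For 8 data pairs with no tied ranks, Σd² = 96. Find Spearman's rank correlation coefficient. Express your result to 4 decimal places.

-0.1429

ρ = 1 − 6Σd² / [n(n²−1)] = 1 − 6×96 / (8×63)
  = 1 − 576/504 = 1 − 1.14286 ≈ -0.1429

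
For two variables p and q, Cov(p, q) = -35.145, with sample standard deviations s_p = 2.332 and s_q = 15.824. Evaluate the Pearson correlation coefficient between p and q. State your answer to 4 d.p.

r = Cov(p,q) / (s_p · s_q) = -35.145 / (2.332 × 15.824)
  = -35.145 / 36.9016 ≈ -0.9524

-0.9524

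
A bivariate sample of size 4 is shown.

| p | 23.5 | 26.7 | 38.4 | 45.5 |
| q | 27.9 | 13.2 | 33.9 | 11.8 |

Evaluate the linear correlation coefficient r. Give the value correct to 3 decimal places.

n = 4, Σp = 134.1, Σq = 86.8, Σp² = 4809.95, Σq² = 2241.1, Σpq = 2846.75
nΣpq − ΣpΣq = 11387 − 11639.88 = -252.88
nΣp² − (Σp)² = 19239.8 − 17982.81 = 1256.99; nΣq² − (Σq)² = 8964.4 − 7534.24 = 1430.16
r = -252.88 / √(1256.99 × 1430.16) = -252.88 / 1340.7822 ≈ -0.189

-0.189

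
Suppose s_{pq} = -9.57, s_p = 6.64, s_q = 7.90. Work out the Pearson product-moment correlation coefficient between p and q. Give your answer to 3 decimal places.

r = Cov(p,q) / (s_p · s_q) = -9.57 / (6.64 × 7.90)
  = -9.57 / 52.4560 ≈ -0.182

-0.182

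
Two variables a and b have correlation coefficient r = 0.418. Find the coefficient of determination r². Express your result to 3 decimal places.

0.175

r² = (0.418)² = 0.175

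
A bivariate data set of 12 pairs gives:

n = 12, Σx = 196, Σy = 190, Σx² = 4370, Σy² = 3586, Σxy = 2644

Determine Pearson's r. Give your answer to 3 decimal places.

r = (nΣxy − ΣxΣy) / √[(nΣx² − (Σx)²)(nΣy² − (Σy)²)]
Numerator: 12×2644 − 196×190 = -5512
Denominator: √[(52440 − 38416)(43032 − 36100)] = √[14024 × 6932] = 9859.7347
r = -5512 / 9859.7347 ≈ -0.559

-0.559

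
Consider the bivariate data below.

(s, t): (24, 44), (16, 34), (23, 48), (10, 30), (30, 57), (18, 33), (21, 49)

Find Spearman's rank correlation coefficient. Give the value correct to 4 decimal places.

0.8214

Rank s: 6, 2, 5, 1, 7, 3, 4
Rank t: 4, 3, 5, 1, 7, 2, 6
d = rank(s) − rank(t): 2, -1, 0, 0, 0, 1, -2; Σd² = 10
ρ = 1 − 6Σd² / [n(n²−1)] = 1 − 6×10 / (7×48) = 1 − 60/336 ≈ 0.8214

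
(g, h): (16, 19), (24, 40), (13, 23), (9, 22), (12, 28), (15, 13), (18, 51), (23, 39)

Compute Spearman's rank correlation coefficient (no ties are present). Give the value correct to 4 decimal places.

Rank g: 5, 8, 3, 1, 2, 4, 6, 7
Rank h: 2, 7, 4, 3, 5, 1, 8, 6
d = rank(g) − rank(h): 3, 1, -1, -2, -3, 3, -2, 1; Σd² = 38
ρ = 1 − 6Σd² / [n(n²−1)] = 1 − 6×38 / (8×63) = 1 − 228/504 ≈ 0.5476

0.5476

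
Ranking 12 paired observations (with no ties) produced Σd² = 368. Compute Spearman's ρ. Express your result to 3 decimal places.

ρ = 1 − 6Σd² / [n(n²−1)] = 1 − 6×368 / (12×143)
  = 1 − 2208/1716 = 1 − 1.2867 ≈ -0.287

-0.287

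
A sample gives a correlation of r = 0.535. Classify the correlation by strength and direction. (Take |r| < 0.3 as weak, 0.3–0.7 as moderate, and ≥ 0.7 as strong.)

r = 0.535 > 0 so the relationship is positive.
|r| = 0.535, which falls in the moderate range.

moderate positive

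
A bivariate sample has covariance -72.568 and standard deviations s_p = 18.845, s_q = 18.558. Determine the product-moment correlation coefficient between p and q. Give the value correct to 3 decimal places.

r = Cov(p,q) / (s_p · s_q) = -72.568 / (18.845 × 18.558)
  = -72.568 / 349.7255 ≈ -0.207

-0.207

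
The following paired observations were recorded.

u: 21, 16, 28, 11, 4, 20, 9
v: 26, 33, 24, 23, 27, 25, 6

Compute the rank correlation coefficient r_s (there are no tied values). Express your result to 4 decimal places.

0.0357

Rank u: 6, 4, 7, 3, 1, 5, 2
Rank v: 5, 7, 3, 2, 6, 4, 1
d = rank(u) − rank(v): 1, -3, 4, 1, -5, 1, 1; Σd² = 54
ρ = 1 − 6Σd² / [n(n²−1)] = 1 − 6×54 / (7×48) = 1 − 324/336 ≈ 0.0357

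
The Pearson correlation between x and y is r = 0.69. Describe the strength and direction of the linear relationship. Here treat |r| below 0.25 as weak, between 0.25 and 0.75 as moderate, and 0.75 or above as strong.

moderate positive

r = 0.69 > 0 so the relationship is positive.
|r| = 0.69, which falls in the moderate range.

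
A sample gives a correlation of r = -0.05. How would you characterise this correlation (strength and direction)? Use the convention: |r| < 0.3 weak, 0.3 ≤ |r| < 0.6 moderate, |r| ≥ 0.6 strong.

r = -0.05 < 0 so the relationship is negative.
|r| = 0.05, which falls in the weak range.

weak negative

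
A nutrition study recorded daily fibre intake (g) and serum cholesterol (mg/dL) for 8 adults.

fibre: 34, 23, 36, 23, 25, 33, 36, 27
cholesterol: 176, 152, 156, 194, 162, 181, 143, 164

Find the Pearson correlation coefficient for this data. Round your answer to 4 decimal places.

n = 8, Σx = 237, Σy = 1328, Σx² = 7249, Σy² = 222402, Σxy = 39157
nΣxy − ΣxΣy = 313256 − 314736 = -1480
nΣx² − (Σx)² = 57992 − 56169 = 1823; nΣy² − (Σy)² = 1779216 − 1763584 = 15632
r = -1480 / √(1823 × 15632) = -1480 / 5338.2709 ≈ -0.2772

-0.2772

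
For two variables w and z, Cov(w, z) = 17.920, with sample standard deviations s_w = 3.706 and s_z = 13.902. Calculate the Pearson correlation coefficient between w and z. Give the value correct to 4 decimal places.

0.3478

r = Cov(w,z) / (s_w · s_z) = 17.920 / (3.706 × 13.902)
  = 17.920 / 51.5208 ≈ 0.3478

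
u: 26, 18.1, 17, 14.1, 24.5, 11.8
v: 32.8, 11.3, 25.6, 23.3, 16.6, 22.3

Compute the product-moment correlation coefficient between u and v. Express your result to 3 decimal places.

n = 6, Σu = 111.5, Σv = 131.9, Σu² = 2230.91, Σv² = 3174.63, Σuv = 2490.9
nΣuv − ΣuΣv = 14945.4 − 14706.85 = 238.55
nΣu² − (Σu)² = 13385.46 − 12432.25 = 953.21; nΣv² − (Σv)² = 19047.78 − 17397.61 = 1650.17
r = 238.55 / √(953.21 × 1650.17) = 238.55 / 1254.1764 ≈ 0.190

0.190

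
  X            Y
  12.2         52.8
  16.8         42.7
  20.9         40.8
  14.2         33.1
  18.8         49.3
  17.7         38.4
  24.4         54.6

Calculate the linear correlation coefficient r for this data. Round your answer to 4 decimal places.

n = 7, ΣX = 125, ΣY = 311.7, ΣX² = 2331.62, ΣY² = 14257.59, ΣXY = 5623.02
nΣXY − ΣXΣY = 39361.14 − 38962.5 = 398.64
nΣX² − (ΣX)² = 16321.34 − 15625 = 696.34; nΣY² − (ΣY)² = 99803.13 − 97156.89 = 2646.24
r = 398.64 / √(696.34 × 2646.24) = 398.64 / 1357.4545 ≈ 0.2937

0.2937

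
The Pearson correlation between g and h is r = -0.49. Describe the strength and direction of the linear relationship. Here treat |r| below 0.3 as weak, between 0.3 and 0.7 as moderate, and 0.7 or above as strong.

moderate negative

r = -0.49 < 0 so the relationship is negative.
|r| = 0.49, which falls in the moderate range.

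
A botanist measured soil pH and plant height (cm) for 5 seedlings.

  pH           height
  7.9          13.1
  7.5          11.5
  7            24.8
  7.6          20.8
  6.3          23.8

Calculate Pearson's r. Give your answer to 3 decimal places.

n = 5, Σx = 36.3, Σy = 94, Σx² = 265.11, Σy² = 1917.98, Σxy = 671.36
nΣxy − ΣxΣy = 3356.8 − 3412.2 = -55.4
nΣx² − (Σx)² = 1325.55 − 1317.69 = 7.86; nΣy² − (Σy)² = 9589.9 − 8836 = 753.9
r = -55.4 / √(7.86 × 753.9) = -55.4 / 76.9783 ≈ -0.720

-0.720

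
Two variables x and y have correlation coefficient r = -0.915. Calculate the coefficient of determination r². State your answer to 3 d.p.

r² = (-0.915)² = 0.837

0.837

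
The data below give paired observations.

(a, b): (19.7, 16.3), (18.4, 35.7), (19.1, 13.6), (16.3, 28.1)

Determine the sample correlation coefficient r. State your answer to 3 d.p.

n = 4, Σa = 73.5, Σb = 93.7, Σa² = 1357.15, Σb² = 2514.75, Σab = 1695.78
nΣab − ΣaΣb = 6783.12 − 6886.95 = -103.83
nΣa² − (Σa)² = 5428.6 − 5402.25 = 26.35; nΣb² − (Σb)² = 10059 − 8779.69 = 1279.31
r = -103.83 / √(26.35 × 1279.31) = -103.83 / 183.6023 ≈ -0.566

-0.566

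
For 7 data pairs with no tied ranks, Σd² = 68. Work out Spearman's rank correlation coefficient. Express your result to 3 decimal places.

-0.214

ρ = 1 − 6Σd² / [n(n²−1)] = 1 − 6×68 / (7×48)
  = 1 − 408/336 = 1 − 1.2143 ≈ -0.214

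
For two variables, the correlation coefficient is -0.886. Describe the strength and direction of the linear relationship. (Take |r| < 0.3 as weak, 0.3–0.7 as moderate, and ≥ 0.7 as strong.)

r = -0.886 < 0 so the relationship is negative.
|r| = 0.886, which falls in the strong range.

strong negative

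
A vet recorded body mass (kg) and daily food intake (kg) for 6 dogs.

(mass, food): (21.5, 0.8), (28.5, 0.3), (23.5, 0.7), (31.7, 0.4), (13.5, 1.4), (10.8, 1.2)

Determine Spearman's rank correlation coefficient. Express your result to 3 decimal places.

Rank mass: 3, 5, 4, 6, 2, 1
Rank food: 4, 1, 3, 2, 6, 5
d = rank(mass) − rank(food): -1, 4, 1, 4, -4, -4; Σd² = 66
ρ = 1 − 6Σd² / [n(n²−1)] = 1 − 6×66 / (6×35) = 1 − 396/210 ≈ -0.886

-0.886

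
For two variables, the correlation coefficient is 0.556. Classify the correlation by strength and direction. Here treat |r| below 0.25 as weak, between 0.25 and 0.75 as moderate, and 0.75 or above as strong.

r = 0.556 > 0 so the relationship is positive.
|r| = 0.556, which falls in the moderate range.

moderate positive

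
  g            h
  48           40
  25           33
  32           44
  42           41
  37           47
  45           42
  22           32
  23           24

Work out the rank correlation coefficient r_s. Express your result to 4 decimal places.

0.5476

Rank g: 8, 3, 4, 6, 5, 7, 1, 2
Rank h: 4, 3, 7, 5, 8, 6, 2, 1
d = rank(g) − rank(h): 4, 0, -3, 1, -3, 1, -1, 1; Σd² = 38
ρ = 1 − 6Σd² / [n(n²−1)] = 1 − 6×38 / (8×63) = 1 − 228/504 ≈ 0.5476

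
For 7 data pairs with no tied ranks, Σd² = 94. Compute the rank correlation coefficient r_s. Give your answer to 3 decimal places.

-0.679

ρ = 1 − 6Σd² / [n(n²−1)] = 1 − 6×94 / (7×48)
  = 1 − 564/336 = 1 − 1.6786 ≈ -0.679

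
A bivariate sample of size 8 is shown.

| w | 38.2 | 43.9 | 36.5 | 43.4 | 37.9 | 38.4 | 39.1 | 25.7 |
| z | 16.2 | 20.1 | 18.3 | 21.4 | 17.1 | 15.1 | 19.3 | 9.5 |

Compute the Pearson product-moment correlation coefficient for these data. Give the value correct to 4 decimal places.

n = 8, Σw = 303.1, Σz = 137, Σw² = 11702.53, Σz² = 2442.46, Σwz = 5324.65
nΣwz − ΣwΣz = 42597.2 − 41524.7 = 1072.5
nΣw² − (Σw)² = 93620.24 − 91869.61 = 1750.63; nΣz² − (Σz)² = 19539.68 − 18769 = 770.68
r = 1072.5 / √(1750.63 × 770.68) = 1072.5 / 1161.5402 ≈ 0.9233

0.9233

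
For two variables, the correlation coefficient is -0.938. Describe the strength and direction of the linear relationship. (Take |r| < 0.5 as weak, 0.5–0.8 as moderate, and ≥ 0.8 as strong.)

strong negative

r = -0.938 < 0 so the relationship is negative.
|r| = 0.938, which falls in the strong range.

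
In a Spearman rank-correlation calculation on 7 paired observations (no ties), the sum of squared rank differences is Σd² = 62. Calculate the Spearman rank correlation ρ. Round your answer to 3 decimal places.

ρ = 1 − 6Σd² / [n(n²−1)] = 1 − 6×62 / (7×48)
  = 1 − 372/336 = 1 − 1.1071 ≈ -0.107

-0.107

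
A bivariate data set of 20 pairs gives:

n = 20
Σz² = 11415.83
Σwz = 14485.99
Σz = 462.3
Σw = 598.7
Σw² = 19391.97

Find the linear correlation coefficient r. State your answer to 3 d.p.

0.625

r = (nΣwz − ΣwΣz) / √[(nΣw² − (Σw)²)(nΣz² − (Σz)²)]
Numerator: 20×14485.99 − 598.7×462.3 = 12940.79
Denominator: √[(387839.4 − 358441.69)(228316.6 − 213721.29)] = √[29397.71 × 14595.31] = 20713.9733
r = 12940.79 / 20713.9733 ≈ 0.625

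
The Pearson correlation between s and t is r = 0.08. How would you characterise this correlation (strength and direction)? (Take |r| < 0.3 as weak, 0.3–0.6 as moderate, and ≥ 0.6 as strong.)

weak positive

r = 0.08 > 0 so the relationship is positive.
|r| = 0.08, which falls in the weak range.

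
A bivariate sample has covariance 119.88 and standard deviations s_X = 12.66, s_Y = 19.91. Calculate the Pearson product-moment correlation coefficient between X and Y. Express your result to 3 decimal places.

r = Cov(X,Y) / (s_X · s_Y) = 119.88 / (12.66 × 19.91)
  = 119.88 / 252.0606 ≈ 0.476

0.476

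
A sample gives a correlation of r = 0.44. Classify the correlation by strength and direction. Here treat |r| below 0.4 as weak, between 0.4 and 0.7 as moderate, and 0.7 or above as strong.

moderate positive

r = 0.44 > 0 so the relationship is positive.
|r| = 0.44, which falls in the moderate range.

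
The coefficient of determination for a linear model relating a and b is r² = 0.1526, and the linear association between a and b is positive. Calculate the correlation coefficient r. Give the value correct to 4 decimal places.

|r| = √0.1526 = 0.3906
The association is positive, so r = 0.3906.

0.3906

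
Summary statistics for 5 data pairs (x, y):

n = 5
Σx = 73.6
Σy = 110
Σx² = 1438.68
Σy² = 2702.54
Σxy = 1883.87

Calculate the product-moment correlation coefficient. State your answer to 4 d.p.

0.8354

r = (nΣxy − ΣxΣy) / √[(nΣx² − (Σx)²)(nΣy² − (Σy)²)]
Numerator: 5×1883.87 − 73.6×110 = 1323.35
Denominator: √[(7193.4 − 5416.96)(13512.7 − 12100)] = √[1776.44 × 1412.7] = 1584.1644
r = 1323.35 / 1584.1644 ≈ 0.8354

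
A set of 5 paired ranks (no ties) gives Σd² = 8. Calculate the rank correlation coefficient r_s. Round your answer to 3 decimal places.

0.600

ρ = 1 − 6Σd² / [n(n²−1)] = 1 − 6×8 / (5×24)
  = 1 − 48/120 = 1 − 0.4000 ≈ 0.600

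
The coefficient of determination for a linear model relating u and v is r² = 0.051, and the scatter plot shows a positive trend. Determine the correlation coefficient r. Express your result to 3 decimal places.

|r| = √0.051 = 0.226
The association is positive, so r = 0.226.

0.226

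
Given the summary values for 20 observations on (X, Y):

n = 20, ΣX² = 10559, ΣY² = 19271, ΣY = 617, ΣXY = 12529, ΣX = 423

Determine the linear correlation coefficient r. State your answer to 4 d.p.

r = (nΣXY − ΣXΣY) / √[(nΣX² − (ΣX)²)(nΣY² − (ΣY)²)]
Numerator: 20×12529 − 423×617 = -10411
Denominator: √[(211180 − 178929)(385420 − 380689)] = √[32251 × 4731] = 12352.3067
r = -10411 / 12352.3067 ≈ -0.8428

-0.8428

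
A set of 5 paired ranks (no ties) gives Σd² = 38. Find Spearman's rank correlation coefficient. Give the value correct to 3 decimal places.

ρ = 1 − 6Σd² / [n(n²−1)] = 1 − 6×38 / (5×24)
  = 1 − 228/120 = 1 − 1.9000 ≈ -0.900

-0.900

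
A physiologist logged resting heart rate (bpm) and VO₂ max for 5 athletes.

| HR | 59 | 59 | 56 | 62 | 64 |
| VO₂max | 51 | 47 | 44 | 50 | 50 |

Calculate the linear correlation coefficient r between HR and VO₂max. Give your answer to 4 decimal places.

0.7320

n = 5, Σx = 300, Σy = 242, Σx² = 18038, Σy² = 11746, Σxy = 14546
nΣxy − ΣxΣy = 72730 − 72600 = 130
nΣx² − (Σx)² = 90190 − 90000 = 190; nΣy² − (Σy)² = 58730 − 58564 = 166
r = 130 / √(190 × 166) = 130 / 177.5950 ≈ 0.7320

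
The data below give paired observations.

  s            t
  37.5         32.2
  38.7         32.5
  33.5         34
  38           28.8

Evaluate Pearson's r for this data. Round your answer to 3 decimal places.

-0.604

n = 4, Σs = 147.7, Σt = 127.5, Σs² = 5470.19, Σt² = 4078.53, Σst = 4698.65
nΣst − ΣsΣt = 18794.6 − 18831.75 = -37.15
nΣs² − (Σs)² = 21880.76 − 21815.29 = 65.47; nΣt² − (Σt)² = 16314.12 − 16256.25 = 57.87
r = -37.15 / √(65.47 × 57.87) = -37.15 / 61.5528 ≈ -0.604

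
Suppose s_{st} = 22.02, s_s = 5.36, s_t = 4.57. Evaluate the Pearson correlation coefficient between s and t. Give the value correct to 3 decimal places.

0.899

r = Cov(s,t) / (s_s · s_t) = 22.02 / (5.36 × 4.57)
  = 22.02 / 24.4952 ≈ 0.899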